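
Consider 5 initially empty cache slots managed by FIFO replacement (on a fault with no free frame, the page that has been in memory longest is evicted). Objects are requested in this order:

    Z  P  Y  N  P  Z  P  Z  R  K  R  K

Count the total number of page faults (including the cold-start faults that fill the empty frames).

6

Z -> miss, frames (Z)
P -> miss, frames (Z P)
Y -> miss, frames (Z P Y)
N -> miss, frames (Z P Y N)
P -> hit
Z -> hit
P -> hit
Z -> hit
R -> miss, frames (Z P Y N R)
K -> miss, evict Z, frames (P Y N R K)
R -> hit
K -> hit
Page faults: 6.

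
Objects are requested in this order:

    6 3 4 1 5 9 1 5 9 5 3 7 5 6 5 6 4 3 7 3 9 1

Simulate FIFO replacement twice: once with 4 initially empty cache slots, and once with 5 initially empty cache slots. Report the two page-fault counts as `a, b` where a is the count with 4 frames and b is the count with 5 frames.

15, 11

4 frames: F F F F F F . . . . F F . F F . F F F . F F → 15 faults.
5 frames: F F F F F F . . . . . F . F . . F F . . . F → 11 faults.
11 < 15: adding a frame reduced faults, as is typical.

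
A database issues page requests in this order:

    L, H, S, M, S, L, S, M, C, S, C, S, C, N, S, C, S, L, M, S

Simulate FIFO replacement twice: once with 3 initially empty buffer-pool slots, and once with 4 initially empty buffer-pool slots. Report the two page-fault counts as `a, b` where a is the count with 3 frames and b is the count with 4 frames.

3 frames: F F F F . F . . F F . . . F . . . F F F → 11 faults.
4 frames: F F F F . . . . F . . . . F . . . F . F → 8 faults.
8 < 11: adding a frame reduced faults, as is typical.

11, 8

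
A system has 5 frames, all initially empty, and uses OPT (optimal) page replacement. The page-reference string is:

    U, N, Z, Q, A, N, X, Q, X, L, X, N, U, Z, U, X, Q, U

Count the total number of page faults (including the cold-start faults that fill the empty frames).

8

U → fault, frames [U]
N → fault, frames [U, N]
Z → fault, frames [U, N, Z]
Q → fault, frames [U, N, Z, Q]
A → fault, frames [U, N, Z, Q, A]
N → hit
X → fault, evict A, frames [U, N, Z, Q, X]
Q → hit
X → hit
L → fault, evict Q, frames [U, N, Z, X, L]
X → hit
N → hit
U → hit
Z → hit
U → hit
X → hit
Q → fault, evict L, frames [U, N, Z, X, Q]
U → hit
Page faults: 8.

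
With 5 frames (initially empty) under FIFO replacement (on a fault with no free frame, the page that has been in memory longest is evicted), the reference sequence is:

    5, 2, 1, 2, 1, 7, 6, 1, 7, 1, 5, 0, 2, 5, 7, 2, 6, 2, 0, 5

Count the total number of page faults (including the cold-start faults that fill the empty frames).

8

5 → miss, frames (5)
2 → miss, frames (5 2)
1 → miss, frames (5 2 1)
2 → hit
1 → hit
7 → miss, frames (5 2 1 7)
6 → miss, frames (5 2 1 7 6)
1 → hit
7 → hit
1 → hit
5 → hit
0 → miss, evict 5, frames (2 1 7 6 0)
2 → hit
5 → miss, evict 2, frames (1 7 6 0 5)
7 → hit
2 → miss, evict 1, frames (7 6 0 5 2)
6 → hit
2 → hit
0 → hit
5 → hit
Page faults: 8.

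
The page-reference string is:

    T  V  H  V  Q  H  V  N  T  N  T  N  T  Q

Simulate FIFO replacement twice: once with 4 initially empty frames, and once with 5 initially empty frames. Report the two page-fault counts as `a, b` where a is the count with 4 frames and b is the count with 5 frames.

4 frames: F F F . F . . F F . . . . . → 6 faults.
5 frames: F F F . F . . F . . . . . . → 5 faults.
5 < 6: adding a frame reduced faults, as is typical.

6, 5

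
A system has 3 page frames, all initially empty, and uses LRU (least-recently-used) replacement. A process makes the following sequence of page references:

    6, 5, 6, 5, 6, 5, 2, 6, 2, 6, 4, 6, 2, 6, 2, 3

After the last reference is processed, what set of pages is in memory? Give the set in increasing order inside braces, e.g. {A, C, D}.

{2, 3, 6}

6 → fault, frames {6}
5 → fault, frames {6,5}
6 → hit
5 → hit
6 → hit
5 → hit
2 → fault, frames {6,5,2}
6 → hit
2 → hit
6 → hit
4 → fault, evict 5, frames {2,6,4}
6 → hit
2 → hit
6 → hit
2 → hit
3 → fault, evict 4, frames {6,2,3}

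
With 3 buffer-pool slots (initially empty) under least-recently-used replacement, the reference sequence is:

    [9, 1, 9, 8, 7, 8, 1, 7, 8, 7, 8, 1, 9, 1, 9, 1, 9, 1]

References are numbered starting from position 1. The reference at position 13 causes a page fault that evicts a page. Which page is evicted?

7

pos 1: 9: miss, frames (9)
pos 2: 1: miss, frames (9 1)
pos 3: 9: hit
pos 4: 8: miss, frames (1 9 8)
pos 5: 7: miss, evict 1, frames (9 8 7)
pos 6: 8: hit
pos 7: 1: miss, evict 9, frames (7 8 1)
pos 8: 7: hit
pos 9: 8: hit
pos 10: 7: hit
pos 11: 8: hit
pos 12: 1: hit
pos 13: 9: miss, evict 7, frames (8 1 9)
At position 13, page 7 is evicted.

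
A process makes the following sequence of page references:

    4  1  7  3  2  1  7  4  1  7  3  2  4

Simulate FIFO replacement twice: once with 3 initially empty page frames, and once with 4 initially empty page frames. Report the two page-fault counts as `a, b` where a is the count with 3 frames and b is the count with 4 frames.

3 frames: F F F F F F F F . . F F . → 10 faults.
4 frames: F F F F F . . F F F F F F → 11 faults.
11 > 10: adding a frame increased faults — Belady's anomaly.

10, 11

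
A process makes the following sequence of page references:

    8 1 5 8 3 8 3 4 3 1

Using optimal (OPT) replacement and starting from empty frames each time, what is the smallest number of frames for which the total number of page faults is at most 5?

3

f=1: 10 faults
f=2: 6 faults
f=3: 5 faults
f=4: 5 faults
f=5: 5 faults
Smallest f with faults ≤ 5 is 3.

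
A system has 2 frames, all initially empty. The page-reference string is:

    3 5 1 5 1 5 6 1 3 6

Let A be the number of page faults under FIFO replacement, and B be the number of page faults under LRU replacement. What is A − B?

-2

Under FIFO: F F F . . . F . F . → 5 faults.
Under LRU: F F F . . . F F F F → 7 faults.
A − B = 5 − 7 = -2.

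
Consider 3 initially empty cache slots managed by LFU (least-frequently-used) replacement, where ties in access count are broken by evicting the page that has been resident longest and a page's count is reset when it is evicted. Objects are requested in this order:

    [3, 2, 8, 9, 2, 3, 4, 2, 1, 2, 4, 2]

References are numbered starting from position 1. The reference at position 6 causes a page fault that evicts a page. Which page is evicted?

8

pos 1: 3: miss, frames (3)
pos 2: 2: miss, frames (3 2)
pos 3: 8: miss, frames (3 2 8)
pos 4: 9: miss, evict 3, frames (2 8 9)
pos 5: 2: hit
pos 6: 3: miss, evict 8, frames (2 9 3)
At position 6, page 8 is evicted.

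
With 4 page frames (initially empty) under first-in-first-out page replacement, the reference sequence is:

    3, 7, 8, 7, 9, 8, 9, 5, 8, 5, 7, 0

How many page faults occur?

3 → fault, frames [3]
7 → fault, frames [3, 7]
8 → fault, frames [3, 7, 8]
7 → hit
9 → fault, frames [3, 7, 8, 9]
8 → hit
9 → hit
5 → fault, evict 3, frames [7, 8, 9, 5]
8 → hit
5 → hit
7 → hit
0 → fault, evict 7, frames [8, 9, 5, 0]
Page faults: 6.

6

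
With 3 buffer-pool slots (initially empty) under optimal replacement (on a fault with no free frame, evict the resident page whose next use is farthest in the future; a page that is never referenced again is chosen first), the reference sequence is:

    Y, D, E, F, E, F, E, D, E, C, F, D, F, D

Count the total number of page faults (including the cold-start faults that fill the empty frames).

Y -> miss, frames (Y)
D -> miss, frames (Y D)
E -> miss, frames (Y D E)
F -> miss, evict Y, frames (D E F)
E -> hit
F -> hit
E -> hit
D -> hit
E -> hit
C -> miss, evict E, frames (D F C)
F -> hit
D -> hit
F -> hit
D -> hit
Page faults: 5.

5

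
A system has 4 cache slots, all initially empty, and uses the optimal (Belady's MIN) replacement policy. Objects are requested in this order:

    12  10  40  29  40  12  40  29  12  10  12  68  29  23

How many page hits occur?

8

12: fault, frames {12}
10: fault, frames {12,10}
40: fault, frames {12,10,40}
29: fault, frames {12,10,40,29}
40: hit
12: hit
40: hit
29: hit
12: hit
10: hit
12: hit
68: fault, evict 40, frames {12,10,29,68}
29: hit
23: fault, evict 68, frames {12,10,29,23}
Hits: 8.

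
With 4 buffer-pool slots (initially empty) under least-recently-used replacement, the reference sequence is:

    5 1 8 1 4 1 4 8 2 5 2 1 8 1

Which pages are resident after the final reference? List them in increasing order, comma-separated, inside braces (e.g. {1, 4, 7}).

5: miss, frames [5]
1: miss, frames [5, 1]
8: miss, frames [5, 1, 8]
1: hit
4: miss, frames [5, 8, 1, 4]
1: hit
4: hit
8: hit
2: miss, evict 5, frames [1, 4, 8, 2]
5: miss, evict 1, frames [4, 8, 2, 5]
2: hit
1: miss, evict 4, frames [8, 5, 2, 1]
8: hit
1: hit

{1, 2, 5, 8}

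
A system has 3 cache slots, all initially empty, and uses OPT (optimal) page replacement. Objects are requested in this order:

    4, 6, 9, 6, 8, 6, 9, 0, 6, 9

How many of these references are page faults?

4: fault, frames {4}
6: fault, frames {4,6}
9: fault, frames {4,6,9}
6: hit
8: fault, evict 4, frames {6,9,8}
6: hit
9: hit
0: fault, evict 8, frames {6,9,0}
6: hit
9: hit
Page faults: 5.

5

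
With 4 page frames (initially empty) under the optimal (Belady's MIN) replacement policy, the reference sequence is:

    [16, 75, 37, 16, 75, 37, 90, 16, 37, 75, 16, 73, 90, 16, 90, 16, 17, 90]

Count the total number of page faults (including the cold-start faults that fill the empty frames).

6

16 → miss, frames (16)
75 → miss, frames (16 75)
37 → miss, frames (16 75 37)
16 → hit
75 → hit
37 → hit
90 → miss, frames (16 75 37 90)
16 → hit
37 → hit
75 → hit
16 → hit
73 → miss, evict 37, frames (16 75 90 73)
90 → hit
16 → hit
90 → hit
16 → hit
17 → miss, evict 73, frames (16 75 90 17)
90 → hit
Page faults: 6.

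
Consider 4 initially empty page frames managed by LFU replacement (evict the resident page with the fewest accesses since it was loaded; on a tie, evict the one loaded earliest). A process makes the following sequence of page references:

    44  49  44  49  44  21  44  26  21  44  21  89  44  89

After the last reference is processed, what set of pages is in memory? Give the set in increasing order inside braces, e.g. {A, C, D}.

44 → fault, frames [44]
49 → fault, frames [44, 49]
44 → hit
49 → hit
44 → hit
21 → fault, frames [44, 49, 21]
44 → hit
26 → fault, frames [44, 49, 21, 26]
21 → hit
44 → hit
21 → hit
89 → fault, evict 26, frames [44, 49, 21, 89]
44 → hit
89 → hit

{21, 44, 49, 89}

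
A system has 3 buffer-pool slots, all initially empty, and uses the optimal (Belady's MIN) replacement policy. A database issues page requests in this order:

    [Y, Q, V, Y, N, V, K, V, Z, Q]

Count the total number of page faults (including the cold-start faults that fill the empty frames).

Y -> fault, frames [Y]
Q -> fault, frames [Y, Q]
V -> fault, frames [Y, Q, V]
Y -> hit
N -> fault, evict Y, frames [Q, V, N]
V -> hit
K -> fault, evict N, frames [Q, V, K]
V -> hit
Z -> fault, evict K, frames [Q, V, Z]
Q -> hit
Page faults: 6.

6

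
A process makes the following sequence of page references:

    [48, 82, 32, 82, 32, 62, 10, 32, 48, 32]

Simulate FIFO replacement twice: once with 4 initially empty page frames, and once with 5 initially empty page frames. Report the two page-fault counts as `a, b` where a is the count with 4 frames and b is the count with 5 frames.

6, 5

4 frames: F F F . . F F . F . → 6 faults.
5 frames: F F F . . F F . . . → 5 faults.
5 < 6: adding a frame reduced faults, as is typical.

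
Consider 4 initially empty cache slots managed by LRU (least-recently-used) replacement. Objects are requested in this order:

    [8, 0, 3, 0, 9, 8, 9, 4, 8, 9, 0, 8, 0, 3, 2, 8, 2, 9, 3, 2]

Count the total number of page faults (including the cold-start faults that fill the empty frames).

8 → miss, frames (8)
0 → miss, frames (8 0)
3 → miss, frames (8 0 3)
0 → hit
9 → miss, frames (8 3 0 9)
8 → hit
9 → hit
4 → miss, evict 3, frames (0 8 9 4)
8 → hit
9 → hit
0 → hit
8 → hit
0 → hit
3 → miss, evict 4, frames (9 8 0 3)
2 → miss, evict 9, frames (8 0 3 2)
8 → hit
2 → hit
9 → miss, evict 0, frames (3 8 2 9)
3 → hit
2 → hit
Page faults: 8.

8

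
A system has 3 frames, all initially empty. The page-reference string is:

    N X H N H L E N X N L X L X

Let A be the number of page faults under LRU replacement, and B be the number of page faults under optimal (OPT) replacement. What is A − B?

Under LRU: F F F . . F F F F . F . . . → 8 faults.
Under OPT: F F F . . F F . . . F . . . → 6 faults.
A − B = 8 − 6 = 2.

2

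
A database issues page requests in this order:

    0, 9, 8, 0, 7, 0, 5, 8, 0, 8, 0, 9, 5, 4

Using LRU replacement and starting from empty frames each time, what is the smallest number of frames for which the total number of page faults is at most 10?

3

f=1: 14 faults
f=2: 11 faults
f=3: 9 faults
f=4: 7 faults
f=5: 6 faults
f=6: 6 faults
Smallest f with faults ≤ 10 is 3.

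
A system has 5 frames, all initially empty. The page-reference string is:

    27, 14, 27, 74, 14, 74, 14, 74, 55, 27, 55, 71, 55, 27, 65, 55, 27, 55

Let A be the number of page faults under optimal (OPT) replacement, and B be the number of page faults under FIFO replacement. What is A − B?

Under OPT: F F . F . . . . F . . F . . F . . . → 6 faults.
Under FIFO: F F . F . . . . F . . F . . F . F . → 7 faults.
A − B = 6 − 7 = -1.

-1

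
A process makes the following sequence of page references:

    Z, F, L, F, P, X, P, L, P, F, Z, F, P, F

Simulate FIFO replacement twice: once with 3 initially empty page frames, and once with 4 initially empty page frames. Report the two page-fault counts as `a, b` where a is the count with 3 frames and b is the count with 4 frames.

8, 7

3 frames: F F F . F F . . . F F . F . → 8 faults.
4 frames: F F F . F F . . . . F F . . → 7 faults.
7 < 8: adding a frame reduced faults, as is typical.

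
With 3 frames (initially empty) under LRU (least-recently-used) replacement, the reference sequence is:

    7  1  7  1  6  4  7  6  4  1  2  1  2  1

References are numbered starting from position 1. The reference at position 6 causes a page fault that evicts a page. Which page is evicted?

pos 1: 7: miss, frames {7}
pos 2: 1: miss, frames {7,1}
pos 3: 7: hit
pos 4: 1: hit
pos 5: 6: miss, frames {7,1,6}
pos 6: 4: miss, evict 7, frames {1,6,4}
At position 6, page 7 is evicted.

7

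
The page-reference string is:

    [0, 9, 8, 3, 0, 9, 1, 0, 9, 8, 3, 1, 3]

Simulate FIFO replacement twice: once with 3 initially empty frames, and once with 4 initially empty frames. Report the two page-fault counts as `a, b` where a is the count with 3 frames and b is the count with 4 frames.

3 frames: F F F F F F F . . F F . . → 9 faults.
4 frames: F F F F . . F F F F F F . → 10 faults.
10 > 9: adding a frame increased faults — Belady's anomaly.

9, 10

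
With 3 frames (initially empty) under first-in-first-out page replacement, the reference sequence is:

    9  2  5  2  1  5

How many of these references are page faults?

9 → miss, frames {9}
2 → miss, frames {9,2}
5 → miss, frames {9,2,5}
2 → hit
1 → miss, evict 9, frames {2,5,1}
5 → hit
Page faults: 4.

4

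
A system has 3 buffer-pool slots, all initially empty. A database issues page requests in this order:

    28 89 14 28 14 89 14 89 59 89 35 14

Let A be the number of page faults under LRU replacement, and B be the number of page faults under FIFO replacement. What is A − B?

1

Under LRU: F F F . . . . . F . F F → 6 faults.
Under FIFO: F F F . . . . . F . F . → 5 faults.
A − B = 6 − 5 = 1.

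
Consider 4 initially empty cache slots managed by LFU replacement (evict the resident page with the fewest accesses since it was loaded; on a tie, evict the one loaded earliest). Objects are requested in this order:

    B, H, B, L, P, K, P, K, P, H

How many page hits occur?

4

B -> fault, frames (B)
H -> fault, frames (B H)
B -> hit
L -> fault, frames (B H L)
P -> fault, frames (B H L P)
K -> fault, evict H, frames (B L P K)
P -> hit
K -> hit
P -> hit
H -> fault, evict L, frames (B P K H)
Hits: 4.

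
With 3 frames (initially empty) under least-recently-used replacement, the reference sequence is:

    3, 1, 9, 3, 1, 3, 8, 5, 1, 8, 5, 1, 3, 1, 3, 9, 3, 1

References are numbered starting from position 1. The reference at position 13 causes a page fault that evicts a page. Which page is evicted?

pos 1: 3 -> fault, frames (3)
pos 2: 1 -> fault, frames (3 1)
pos 3: 9 -> fault, frames (3 1 9)
pos 4: 3 -> hit
pos 5: 1 -> hit
pos 6: 3 -> hit
pos 7: 8 -> fault, evict 9, frames (1 3 8)
pos 8: 5 -> fault, evict 1, frames (3 8 5)
pos 9: 1 -> fault, evict 3, frames (8 5 1)
pos 10: 8 -> hit
pos 11: 5 -> hit
pos 12: 1 -> hit
pos 13: 3 -> fault, evict 8, frames (5 1 3)
At position 13, page 8 is evicted.

8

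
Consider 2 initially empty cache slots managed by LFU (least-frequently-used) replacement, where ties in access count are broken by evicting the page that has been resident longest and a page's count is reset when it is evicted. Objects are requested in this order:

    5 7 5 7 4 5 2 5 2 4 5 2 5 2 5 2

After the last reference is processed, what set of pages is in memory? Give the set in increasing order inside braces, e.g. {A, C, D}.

5: fault, frames [5]
7: fault, frames [5, 7]
5: hit
7: hit
4: fault, evict 5, frames [7, 4]
5: fault, evict 4, frames [7, 5]
2: fault, evict 5, frames [7, 2]
5: fault, evict 2, frames [7, 5]
2: fault, evict 5, frames [7, 2]
4: fault, evict 2, frames [7, 4]
5: fault, evict 4, frames [7, 5]
2: fault, evict 5, frames [7, 2]
5: fault, evict 2, frames [7, 5]
2: fault, evict 5, frames [7, 2]
5: fault, evict 2, frames [7, 5]
2: fault, evict 5, frames [7, 2]

{2, 7}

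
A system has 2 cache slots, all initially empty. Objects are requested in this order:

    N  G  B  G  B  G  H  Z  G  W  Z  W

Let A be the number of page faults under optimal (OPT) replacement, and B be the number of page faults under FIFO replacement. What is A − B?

Under OPT: F F F . . . F F . F . . → 6 faults.
Under FIFO: F F F . . . F F F F F . → 8 faults.
A − B = 6 − 8 = -2.

-2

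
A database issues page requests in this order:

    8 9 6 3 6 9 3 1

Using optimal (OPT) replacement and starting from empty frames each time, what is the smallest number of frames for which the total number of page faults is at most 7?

f=1: 8 faults
f=2: 6 faults
f=3: 5 faults
f=4: 5 faults
f=5: 5 faults
Smallest f with faults ≤ 7 is 2.

2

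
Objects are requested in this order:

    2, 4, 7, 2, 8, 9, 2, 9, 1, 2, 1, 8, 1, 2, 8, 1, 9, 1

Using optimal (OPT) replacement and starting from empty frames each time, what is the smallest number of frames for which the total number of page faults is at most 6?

f=1: 18 faults
f=2: 10 faults
f=3: 7 faults
f=4: 6 faults
f=5: 6 faults
f=6: 6 faults
Smallest f with faults ≤ 6 is 4.

4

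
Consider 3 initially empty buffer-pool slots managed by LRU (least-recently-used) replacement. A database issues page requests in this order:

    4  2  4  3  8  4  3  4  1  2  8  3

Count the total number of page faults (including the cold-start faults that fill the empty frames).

4 -> miss, frames {4}
2 -> miss, frames {4,2}
4 -> hit
3 -> miss, frames {2,4,3}
8 -> miss, evict 2, frames {4,3,8}
4 -> hit
3 -> hit
4 -> hit
1 -> miss, evict 8, frames {3,4,1}
2 -> miss, evict 3, frames {4,1,2}
8 -> miss, evict 4, frames {1,2,8}
3 -> miss, evict 1, frames {2,8,3}
Page faults: 8.

8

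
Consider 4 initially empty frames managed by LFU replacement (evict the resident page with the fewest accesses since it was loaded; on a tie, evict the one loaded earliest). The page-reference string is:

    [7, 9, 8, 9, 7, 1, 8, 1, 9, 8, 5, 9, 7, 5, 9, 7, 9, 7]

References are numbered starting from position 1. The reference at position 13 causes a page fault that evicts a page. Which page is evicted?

pos 1: 7 → fault, frames [7]
pos 2: 9 → fault, frames [7, 9]
pos 3: 8 → fault, frames [7, 9, 8]
pos 4: 9 → hit
pos 5: 7 → hit
pos 6: 1 → fault, frames [7, 9, 8, 1]
pos 7: 8 → hit
pos 8: 1 → hit
pos 9: 9 → hit
pos 10: 8 → hit
pos 11: 5 → fault, evict 7, frames [9, 8, 1, 5]
pos 12: 9 → hit
pos 13: 7 → fault, evict 5, frames [9, 8, 1, 7]
At position 13, page 5 is evicted.

5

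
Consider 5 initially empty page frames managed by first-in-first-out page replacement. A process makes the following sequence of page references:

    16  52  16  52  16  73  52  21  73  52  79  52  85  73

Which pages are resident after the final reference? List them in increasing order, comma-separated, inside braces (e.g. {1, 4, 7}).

16 -> fault, frames {16}
52 -> fault, frames {16,52}
16 -> hit
52 -> hit
16 -> hit
73 -> fault, frames {16,52,73}
52 -> hit
21 -> fault, frames {16,52,73,21}
73 -> hit
52 -> hit
79 -> fault, frames {16,52,73,21,79}
52 -> hit
85 -> fault, evict 16, frames {52,73,21,79,85}
73 -> hit

{21, 52, 73, 79, 85}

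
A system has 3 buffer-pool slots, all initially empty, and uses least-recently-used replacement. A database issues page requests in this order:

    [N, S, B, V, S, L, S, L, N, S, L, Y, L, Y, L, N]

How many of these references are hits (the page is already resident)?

N -> fault, frames [N]
S -> fault, frames [N, S]
B -> fault, frames [N, S, B]
V -> fault, evict N, frames [S, B, V]
S -> hit
L -> fault, evict B, frames [V, S, L]
S -> hit
L -> hit
N -> fault, evict V, frames [S, L, N]
S -> hit
L -> hit
Y -> fault, evict N, frames [S, L, Y]
L -> hit
Y -> hit
L -> hit
N -> fault, evict S, frames [Y, L, N]
Hits: 8.

8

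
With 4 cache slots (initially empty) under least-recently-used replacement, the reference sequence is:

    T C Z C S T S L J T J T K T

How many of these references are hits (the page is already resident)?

7

T: fault, frames {T}
C: fault, frames {T,C}
Z: fault, frames {T,C,Z}
C: hit
S: fault, frames {T,Z,C,S}
T: hit
S: hit
L: fault, evict Z, frames {C,T,S,L}
J: fault, evict C, frames {T,S,L,J}
T: hit
J: hit
T: hit
K: fault, evict S, frames {L,J,T,K}
T: hit
Hits: 7.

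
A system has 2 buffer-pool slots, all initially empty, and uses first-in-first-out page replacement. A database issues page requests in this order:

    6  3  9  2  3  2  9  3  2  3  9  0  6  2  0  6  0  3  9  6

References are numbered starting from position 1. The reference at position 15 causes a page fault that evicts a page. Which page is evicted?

pos 1: 6: fault, frames {6}
pos 2: 3: fault, frames {6,3}
pos 3: 9: fault, evict 6, frames {3,9}
pos 4: 2: fault, evict 3, frames {9,2}
pos 5: 3: fault, evict 9, frames {2,3}
pos 6: 2: hit
pos 7: 9: fault, evict 2, frames {3,9}
pos 8: 3: hit
pos 9: 2: fault, evict 3, frames {9,2}
pos 10: 3: fault, evict 9, frames {2,3}
pos 11: 9: fault, evict 2, frames {3,9}
pos 12: 0: fault, evict 3, frames {9,0}
pos 13: 6: fault, evict 9, frames {0,6}
pos 14: 2: fault, evict 0, frames {6,2}
pos 15: 0: fault, evict 6, frames {2,0}
At position 15, page 6 is evicted.

6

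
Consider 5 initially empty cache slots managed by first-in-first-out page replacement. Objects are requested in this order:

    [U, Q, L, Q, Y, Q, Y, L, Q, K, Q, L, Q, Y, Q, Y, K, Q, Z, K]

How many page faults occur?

6

U -> fault, frames [U]
Q -> fault, frames [U, Q]
L -> fault, frames [U, Q, L]
Q -> hit
Y -> fault, frames [U, Q, L, Y]
Q -> hit
Y -> hit
L -> hit
Q -> hit
K -> fault, frames [U, Q, L, Y, K]
Q -> hit
L -> hit
Q -> hit
Y -> hit
Q -> hit
Y -> hit
K -> hit
Q -> hit
Z -> fault, evict U, frames [Q, L, Y, K, Z]
K -> hit
Page faults: 6.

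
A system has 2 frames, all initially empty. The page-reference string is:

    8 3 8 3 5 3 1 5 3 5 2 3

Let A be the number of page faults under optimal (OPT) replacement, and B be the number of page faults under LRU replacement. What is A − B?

Under OPT: F F . . F . F . F . F . → 6 faults.
Under LRU: F F . . F . F F F . F F → 8 faults.
A − B = 6 − 8 = -2.

-2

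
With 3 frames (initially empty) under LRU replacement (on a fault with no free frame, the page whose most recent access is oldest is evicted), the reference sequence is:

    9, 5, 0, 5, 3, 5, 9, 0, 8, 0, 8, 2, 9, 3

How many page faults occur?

9: fault, frames {9}
5: fault, frames {9,5}
0: fault, frames {9,5,0}
5: hit
3: fault, evict 9, frames {0,5,3}
5: hit
9: fault, evict 0, frames {3,5,9}
0: fault, evict 3, frames {5,9,0}
8: fault, evict 5, frames {9,0,8}
0: hit
8: hit
2: fault, evict 9, frames {0,8,2}
9: fault, evict 0, frames {8,2,9}
3: fault, evict 8, frames {2,9,3}
Page faults: 10.

10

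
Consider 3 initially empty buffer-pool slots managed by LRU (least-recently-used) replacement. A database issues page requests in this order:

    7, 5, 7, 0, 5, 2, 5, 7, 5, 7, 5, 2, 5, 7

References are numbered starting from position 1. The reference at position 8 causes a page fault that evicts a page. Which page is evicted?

0

pos 1: 7 -> miss, frames [7]
pos 2: 5 -> miss, frames [7, 5]
pos 3: 7 -> hit
pos 4: 0 -> miss, frames [5, 7, 0]
pos 5: 5 -> hit
pos 6: 2 -> miss, evict 7, frames [0, 5, 2]
pos 7: 5 -> hit
pos 8: 7 -> miss, evict 0, frames [2, 5, 7]
At position 8, page 0 is evicted.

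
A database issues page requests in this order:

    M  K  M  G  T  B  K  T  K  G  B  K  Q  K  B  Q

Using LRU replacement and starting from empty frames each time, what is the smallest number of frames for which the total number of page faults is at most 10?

3

f=1: 16 faults
f=2: 13 faults
f=3: 9 faults
f=4: 7 faults
f=5: 6 faults
f=6: 6 faults
Smallest f with faults ≤ 10 is 3.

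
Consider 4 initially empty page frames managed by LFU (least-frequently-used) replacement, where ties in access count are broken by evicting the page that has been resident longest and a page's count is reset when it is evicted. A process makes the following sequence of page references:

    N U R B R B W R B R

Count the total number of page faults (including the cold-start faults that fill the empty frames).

5

N -> miss, frames (N)
U -> miss, frames (N U)
R -> miss, frames (N U R)
B -> miss, frames (N U R B)
R -> hit
B -> hit
W -> miss, evict N, frames (U R B W)
R -> hit
B -> hit
R -> hit
Page faults: 5.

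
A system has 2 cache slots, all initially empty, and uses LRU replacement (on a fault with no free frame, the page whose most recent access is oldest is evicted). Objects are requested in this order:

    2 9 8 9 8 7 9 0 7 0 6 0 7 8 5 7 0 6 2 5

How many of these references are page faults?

16

2 -> miss, frames [2]
9 -> miss, frames [2, 9]
8 -> miss, evict 2, frames [9, 8]
9 -> hit
8 -> hit
7 -> miss, evict 9, frames [8, 7]
9 -> miss, evict 8, frames [7, 9]
0 -> miss, evict 7, frames [9, 0]
7 -> miss, evict 9, frames [0, 7]
0 -> hit
6 -> miss, evict 7, frames [0, 6]
0 -> hit
7 -> miss, evict 6, frames [0, 7]
8 -> miss, evict 0, frames [7, 8]
5 -> miss, evict 7, frames [8, 5]
7 -> miss, evict 8, frames [5, 7]
0 -> miss, evict 5, frames [7, 0]
6 -> miss, evict 7, frames [0, 6]
2 -> miss, evict 0, frames [6, 2]
5 -> miss, evict 6, frames [2, 5]
Page faults: 16.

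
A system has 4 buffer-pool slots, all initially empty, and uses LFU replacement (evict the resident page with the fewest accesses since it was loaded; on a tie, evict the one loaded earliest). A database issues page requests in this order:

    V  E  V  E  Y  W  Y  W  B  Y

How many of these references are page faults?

V: miss, frames {V}
E: miss, frames {V,E}
V: hit
E: hit
Y: miss, frames {V,E,Y}
W: miss, frames {V,E,Y,W}
Y: hit
W: hit
B: miss, evict V, frames {E,Y,W,B}
Y: hit
Page faults: 5.

5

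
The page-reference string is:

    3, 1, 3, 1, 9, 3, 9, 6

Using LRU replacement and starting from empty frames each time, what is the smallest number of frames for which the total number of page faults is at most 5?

2

f=1: 8 faults
f=2: 5 faults
f=3: 4 faults
f=4: 4 faults
Smallest f with faults ≤ 5 is 2.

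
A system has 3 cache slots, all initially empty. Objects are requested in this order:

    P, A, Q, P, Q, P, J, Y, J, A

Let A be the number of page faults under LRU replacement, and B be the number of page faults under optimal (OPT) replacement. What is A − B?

Under LRU: F F F . . . F F . F → 6 faults.
Under OPT: F F F . . . F F . . → 5 faults.
A − B = 6 − 5 = 1.

1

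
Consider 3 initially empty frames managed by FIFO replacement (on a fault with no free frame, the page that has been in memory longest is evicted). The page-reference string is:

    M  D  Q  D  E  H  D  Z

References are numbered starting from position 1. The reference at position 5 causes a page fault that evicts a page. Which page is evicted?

M

pos 1: M: miss, frames {M}
pos 2: D: miss, frames {M,D}
pos 3: Q: miss, frames {M,D,Q}
pos 4: D: hit
pos 5: E: miss, evict M, frames {D,Q,E}
At position 5, page M is evicted.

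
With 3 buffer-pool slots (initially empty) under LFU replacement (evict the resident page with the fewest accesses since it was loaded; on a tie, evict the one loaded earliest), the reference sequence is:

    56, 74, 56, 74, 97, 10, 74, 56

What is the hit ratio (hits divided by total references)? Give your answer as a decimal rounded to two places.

56 -> fault, frames [56]
74 -> fault, frames [56, 74]
56 -> hit
74 -> hit
97 -> fault, frames [56, 74, 97]
10 -> fault, evict 97, frames [56, 74, 10]
74 -> hit
56 -> hit
Hits: 4 of 8 references → 4/8 = 0.5000.

0.50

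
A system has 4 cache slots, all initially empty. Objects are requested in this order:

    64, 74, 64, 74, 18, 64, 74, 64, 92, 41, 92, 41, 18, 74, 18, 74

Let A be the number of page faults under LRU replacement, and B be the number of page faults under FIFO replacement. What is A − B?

2

Under LRU: F F . . F . . . F F . . F F . . → 7 faults.
Under FIFO: F F . . F . . . F F . . . . . . → 5 faults.
A − B = 7 − 5 = 2.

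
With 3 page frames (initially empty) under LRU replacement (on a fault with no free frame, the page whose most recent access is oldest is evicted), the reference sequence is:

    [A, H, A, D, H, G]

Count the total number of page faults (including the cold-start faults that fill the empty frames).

A -> miss, frames {A}
H -> miss, frames {A,H}
A -> hit
D -> miss, frames {H,A,D}
H -> hit
G -> miss, evict A, frames {D,H,G}
Page faults: 4.

4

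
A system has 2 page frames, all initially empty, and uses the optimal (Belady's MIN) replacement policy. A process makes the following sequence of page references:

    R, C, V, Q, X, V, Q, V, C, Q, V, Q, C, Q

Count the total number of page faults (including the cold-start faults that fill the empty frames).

9

R -> miss, frames (R)
C -> miss, frames (R C)
V -> miss, evict R, frames (C V)
Q -> miss, evict C, frames (V Q)
X -> miss, evict Q, frames (V X)
V -> hit
Q -> miss, evict X, frames (V Q)
V -> hit
C -> miss, evict V, frames (Q C)
Q -> hit
V -> miss, evict C, frames (Q V)
Q -> hit
C -> miss, evict V, frames (Q C)
Q -> hit
Page faults: 9.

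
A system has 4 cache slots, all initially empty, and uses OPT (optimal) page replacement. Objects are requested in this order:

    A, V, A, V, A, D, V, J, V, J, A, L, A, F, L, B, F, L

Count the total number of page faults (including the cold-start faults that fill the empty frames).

7

A: fault, frames {A}
V: fault, frames {A,V}
A: hit
V: hit
A: hit
D: fault, frames {A,V,D}
V: hit
J: fault, frames {A,V,D,J}
V: hit
J: hit
A: hit
L: fault, evict J, frames {A,V,D,L}
A: hit
F: fault, evict D, frames {A,V,L,F}
L: hit
B: fault, evict V, frames {A,L,F,B}
F: hit
L: hit
Page faults: 7.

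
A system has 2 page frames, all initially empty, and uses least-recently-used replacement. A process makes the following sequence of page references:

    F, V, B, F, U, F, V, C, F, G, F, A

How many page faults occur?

10

F -> miss, frames {F}
V -> miss, frames {F,V}
B -> miss, evict F, frames {V,B}
F -> miss, evict V, frames {B,F}
U -> miss, evict B, frames {F,U}
F -> hit
V -> miss, evict U, frames {F,V}
C -> miss, evict F, frames {V,C}
F -> miss, evict V, frames {C,F}
G -> miss, evict C, frames {F,G}
F -> hit
A -> miss, evict G, frames {F,A}
Page faults: 10.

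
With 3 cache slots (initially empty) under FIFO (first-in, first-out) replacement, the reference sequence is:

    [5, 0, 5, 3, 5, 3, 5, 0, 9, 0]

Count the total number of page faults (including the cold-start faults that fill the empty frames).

4

5 → fault, frames [5]
0 → fault, frames [5, 0]
5 → hit
3 → fault, frames [5, 0, 3]
5 → hit
3 → hit
5 → hit
0 → hit
9 → fault, evict 5, frames [0, 3, 9]
0 → hit
Page faults: 4.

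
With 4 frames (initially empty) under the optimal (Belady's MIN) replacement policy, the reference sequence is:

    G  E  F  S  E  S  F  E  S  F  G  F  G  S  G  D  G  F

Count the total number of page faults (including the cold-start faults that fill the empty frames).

5

G: miss, frames {G}
E: miss, frames {G,E}
F: miss, frames {G,E,F}
S: miss, frames {G,E,F,S}
E: hit
S: hit
F: hit
E: hit
S: hit
F: hit
G: hit
F: hit
G: hit
S: hit
G: hit
D: miss, evict S, frames {G,E,F,D}
G: hit
F: hit
Page faults: 5.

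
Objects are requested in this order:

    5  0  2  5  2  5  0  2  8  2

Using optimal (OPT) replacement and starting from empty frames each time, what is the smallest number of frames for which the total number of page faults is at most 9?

f=1: 10 faults
f=2: 5 faults
f=3: 4 faults
f=4: 4 faults
Smallest f with faults ≤ 9 is 2.

2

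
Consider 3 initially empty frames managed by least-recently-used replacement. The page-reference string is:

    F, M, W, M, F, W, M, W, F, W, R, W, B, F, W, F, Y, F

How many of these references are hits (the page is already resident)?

F: miss, frames [F]
M: miss, frames [F, M]
W: miss, frames [F, M, W]
M: hit
F: hit
W: hit
M: hit
W: hit
F: hit
W: hit
R: miss, evict M, frames [F, W, R]
W: hit
B: miss, evict F, frames [R, W, B]
F: miss, evict R, frames [W, B, F]
W: hit
F: hit
Y: miss, evict B, frames [W, F, Y]
F: hit
Hits: 11.

11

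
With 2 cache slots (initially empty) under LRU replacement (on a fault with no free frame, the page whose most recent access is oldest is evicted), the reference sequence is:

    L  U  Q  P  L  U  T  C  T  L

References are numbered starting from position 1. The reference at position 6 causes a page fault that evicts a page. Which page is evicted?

pos 1: L → fault, frames {L}
pos 2: U → fault, frames {L,U}
pos 3: Q → fault, evict L, frames {U,Q}
pos 4: P → fault, evict U, frames {Q,P}
pos 5: L → fault, evict Q, frames {P,L}
pos 6: U → fault, evict P, frames {L,U}
At position 6, page P is evicted.

P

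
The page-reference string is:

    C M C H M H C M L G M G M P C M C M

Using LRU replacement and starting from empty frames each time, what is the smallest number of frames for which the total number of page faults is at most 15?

f=1: 18 faults
f=2: 12 faults
f=3: 7 faults
f=4: 7 faults
f=5: 6 faults
f=6: 6 faults
Smallest f with faults ≤ 15 is 2.

2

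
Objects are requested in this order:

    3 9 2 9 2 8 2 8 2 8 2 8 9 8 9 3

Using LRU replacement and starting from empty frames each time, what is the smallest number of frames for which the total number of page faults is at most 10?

f=1: 16 faults
f=2: 6 faults
f=3: 5 faults
f=4: 4 faults
Smallest f with faults ≤ 10 is 2.

2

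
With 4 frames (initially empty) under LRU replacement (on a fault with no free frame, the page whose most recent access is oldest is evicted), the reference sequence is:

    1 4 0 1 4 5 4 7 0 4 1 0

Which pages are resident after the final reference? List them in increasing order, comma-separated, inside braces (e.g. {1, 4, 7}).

1: fault, frames (1)
4: fault, frames (1 4)
0: fault, frames (1 4 0)
1: hit
4: hit
5: fault, frames (0 1 4 5)
4: hit
7: fault, evict 0, frames (1 5 4 7)
0: fault, evict 1, frames (5 4 7 0)
4: hit
1: fault, evict 5, frames (7 0 4 1)
0: hit

{0, 1, 4, 7}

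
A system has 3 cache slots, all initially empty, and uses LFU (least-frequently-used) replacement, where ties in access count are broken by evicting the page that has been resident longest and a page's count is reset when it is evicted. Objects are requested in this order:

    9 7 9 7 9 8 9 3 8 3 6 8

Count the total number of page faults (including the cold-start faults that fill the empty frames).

8

9: miss, frames (9)
7: miss, frames (9 7)
9: hit
7: hit
9: hit
8: miss, frames (9 7 8)
9: hit
3: miss, evict 8, frames (9 7 3)
8: miss, evict 3, frames (9 7 8)
3: miss, evict 8, frames (9 7 3)
6: miss, evict 3, frames (9 7 6)
8: miss, evict 6, frames (9 7 8)
Page faults: 8.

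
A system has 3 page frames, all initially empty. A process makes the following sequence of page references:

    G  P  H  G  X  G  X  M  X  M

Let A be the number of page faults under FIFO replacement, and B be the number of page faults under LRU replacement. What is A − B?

1

Under FIFO: F F F . F F . F . . → 6 faults.
Under LRU: F F F . F . . F . . → 5 faults.
A − B = 6 − 5 = 1.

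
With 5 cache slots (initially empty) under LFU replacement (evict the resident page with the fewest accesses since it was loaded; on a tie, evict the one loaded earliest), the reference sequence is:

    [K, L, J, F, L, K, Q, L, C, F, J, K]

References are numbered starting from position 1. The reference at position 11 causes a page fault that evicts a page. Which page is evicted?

Q

pos 1: K → miss, frames (K)
pos 2: L → miss, frames (K L)
pos 3: J → miss, frames (K L J)
pos 4: F → miss, frames (K L J F)
pos 5: L → hit
pos 6: K → hit
pos 7: Q → miss, frames (K L J F Q)
pos 8: L → hit
pos 9: C → miss, evict J, frames (K L F Q C)
pos 10: F → hit
pos 11: J → miss, evict Q, frames (K L F C J)
At position 11, page Q is evicted.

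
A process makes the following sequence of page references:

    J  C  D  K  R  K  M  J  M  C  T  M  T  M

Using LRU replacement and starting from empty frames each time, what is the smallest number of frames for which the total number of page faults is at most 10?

2

f=1: 14 faults
f=2: 10 faults
f=3: 9 faults
f=4: 9 faults
f=5: 9 faults
f=6: 7 faults
f=7: 7 faults
Smallest f with faults ≤ 10 is 2.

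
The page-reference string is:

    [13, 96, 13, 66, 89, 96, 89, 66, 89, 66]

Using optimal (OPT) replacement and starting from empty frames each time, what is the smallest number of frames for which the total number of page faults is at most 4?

f=1: 10 faults
f=2: 5 faults
f=3: 4 faults
f=4: 4 faults
Smallest f with faults ≤ 4 is 3.

3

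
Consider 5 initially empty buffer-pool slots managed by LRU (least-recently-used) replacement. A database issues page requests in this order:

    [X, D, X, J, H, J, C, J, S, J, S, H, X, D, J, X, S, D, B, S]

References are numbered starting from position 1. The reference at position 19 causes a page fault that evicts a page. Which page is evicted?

H

pos 1: X: fault, frames (X)
pos 2: D: fault, frames (X D)
pos 3: X: hit
pos 4: J: fault, frames (D X J)
pos 5: H: fault, frames (D X J H)
pos 6: J: hit
pos 7: C: fault, frames (D X H J C)
pos 8: J: hit
pos 9: S: fault, evict D, frames (X H C J S)
pos 10: J: hit
pos 11: S: hit
pos 12: H: hit
pos 13: X: hit
pos 14: D: fault, evict C, frames (J S H X D)
pos 15: J: hit
pos 16: X: hit
pos 17: S: hit
pos 18: D: hit
pos 19: B: fault, evict H, frames (J X S D B)
At position 19, page H is evicted.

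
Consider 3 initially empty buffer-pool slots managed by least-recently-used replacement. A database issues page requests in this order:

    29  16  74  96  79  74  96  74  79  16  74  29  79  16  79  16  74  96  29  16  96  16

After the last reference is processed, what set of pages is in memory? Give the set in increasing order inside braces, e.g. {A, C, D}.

{16, 29, 96}

29 -> fault, frames {29}
16 -> fault, frames {29,16}
74 -> fault, frames {29,16,74}
96 -> fault, evict 29, frames {16,74,96}
79 -> fault, evict 16, frames {74,96,79}
74 -> hit
96 -> hit
74 -> hit
79 -> hit
16 -> fault, evict 96, frames {74,79,16}
74 -> hit
29 -> fault, evict 79, frames {16,74,29}
79 -> fault, evict 16, frames {74,29,79}
16 -> fault, evict 74, frames {29,79,16}
79 -> hit
16 -> hit
74 -> fault, evict 29, frames {79,16,74}
96 -> fault, evict 79, frames {16,74,96}
29 -> fault, evict 16, frames {74,96,29}
16 -> fault, evict 74, frames {96,29,16}
96 -> hit
16 -> hit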